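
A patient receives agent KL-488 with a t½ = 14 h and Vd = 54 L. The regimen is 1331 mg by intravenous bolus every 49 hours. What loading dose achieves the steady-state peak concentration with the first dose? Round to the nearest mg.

1460 mg

f = (1/2)^(49/14) ≈ 0.088388; accumulation ratio R = 1/(1−f) ≈ 1.09696.
Loading dose to hit Cmax,ss on first dose: D_load = D_maint·R ≈ 1331 × 1.09696 ≈ 1460.05 mg.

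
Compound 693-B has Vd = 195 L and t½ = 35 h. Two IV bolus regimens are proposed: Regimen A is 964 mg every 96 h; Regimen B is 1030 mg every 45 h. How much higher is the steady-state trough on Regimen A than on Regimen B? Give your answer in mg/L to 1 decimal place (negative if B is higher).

Regimen A: f = (1/2)^(96/35) ≈ 0.1494; Cmin,ss = (964/195)·f/(1−f) ≈ 0.868 mg/L.
Regimen B: f = (1/2)^(45/35) ≈ 0.4102; Cmin,ss = (1030/195)·f/(1−f) ≈ 3.674 mg/L.
Difference ≈ 0.868 − 3.674 ≈ -2.806 mg/L.

-2.8 mg/L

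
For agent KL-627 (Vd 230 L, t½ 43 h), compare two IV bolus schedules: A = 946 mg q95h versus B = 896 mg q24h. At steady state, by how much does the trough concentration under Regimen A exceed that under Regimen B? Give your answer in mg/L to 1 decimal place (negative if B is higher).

Regimen A: f = (1/2)^(95/43) ≈ 0.2162; Cmin,ss = (946/230)·f/(1−f) ≈ 1.135 mg/L.
Regimen B: f = (1/2)^(24/43) ≈ 0.6792; Cmin,ss = (896/230)·f/(1−f) ≈ 8.248 mg/L.
Difference ≈ 1.135 − 8.248 ≈ -7.113 mg/L.

-7.1 mg/L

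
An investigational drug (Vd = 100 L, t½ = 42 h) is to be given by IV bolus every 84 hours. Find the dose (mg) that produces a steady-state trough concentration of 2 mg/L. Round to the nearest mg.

600 mg

τ/t½ = 84/42 ≈ 2, so f = (1/2)^(84/42) ≈ 0.250000.
Cmin,ss = (D/Vd)·f/(1−f), so D = Cmin,ss·Vd·(1−f)/f.
D = 2 × 100 × (1−f)/f ≈ 2 × 100 × 3.00000 ≈ 600.00 mg.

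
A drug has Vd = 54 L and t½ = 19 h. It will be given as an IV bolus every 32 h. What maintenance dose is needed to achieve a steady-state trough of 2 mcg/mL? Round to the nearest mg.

239 mg

τ/t½ = 32/19 ≈ 1.6842, so f = (1/2)^(32/19) ≈ 0.311173.
Cmin,ss = (D/Vd)·f/(1−f), so D = Cmin,ss·Vd·(1−f)/f.
D = 2 × 54 × (1−f)/f ≈ 2 × 54 × 2.21365 ≈ 239.07 mg.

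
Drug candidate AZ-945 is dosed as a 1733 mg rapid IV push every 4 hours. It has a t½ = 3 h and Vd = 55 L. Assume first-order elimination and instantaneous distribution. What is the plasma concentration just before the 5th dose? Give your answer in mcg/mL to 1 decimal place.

f = (1/2)^(τ/t½) = (1/2)^(4/3) ≈ 0.3969.
C₀ = D/Vd = 1733/55 ≈ 31.509 mcg/mL.
Before the 5th dose, 4 doses have been given. Superposition: Cmin = C₀·(f + f² + … + f^4).
≈ 31.509 × (0.3969 + 0.1575 + 0.0625 + 0.0248) ≈ 31.509 × 0.6417 ≈ 20.219 mcg/mL.

20.2 mcg/mL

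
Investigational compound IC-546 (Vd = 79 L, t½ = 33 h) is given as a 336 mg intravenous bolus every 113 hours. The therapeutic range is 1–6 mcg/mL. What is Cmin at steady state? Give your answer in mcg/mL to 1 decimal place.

τ/t½ = 113/33 ≈ 3.4242, so fraction remaining f = (1/2)^(113/33) ≈ 0.0932.
At steady state, accumulation factor R = 1/(1 − e^(−kτ)) ≈ 1.1028.
Single-dose peak C₀ = D/Vd = 336/79 ≈ 4.253 mcg/mL.
Steady-state peak Cmax,ss = C₀·R ≈ 4.253 × 1.1028 ≈ 4.690 mcg/mL.
One interval later, Cmin,ss = Cmax,ss·e^(−kτ) ≈ 4.690 × 0.0932 ≈ 0.437 mcg/mL.
Trough 0.4 mcg/mL vs MEC 1 mcg/mL: subtherapeutic.

0.4 mcg/mL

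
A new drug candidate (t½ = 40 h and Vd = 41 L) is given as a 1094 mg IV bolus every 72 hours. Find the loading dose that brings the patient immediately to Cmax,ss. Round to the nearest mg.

f = (1/2)^(72/40) ≈ 0.287175; accumulation ratio R = 1/(1−f) ≈ 1.40287.
Loading dose to hit Cmax,ss on first dose: D_load = D_maint·R ≈ 1094 × 1.40287 ≈ 1534.74 mg.

1535 mg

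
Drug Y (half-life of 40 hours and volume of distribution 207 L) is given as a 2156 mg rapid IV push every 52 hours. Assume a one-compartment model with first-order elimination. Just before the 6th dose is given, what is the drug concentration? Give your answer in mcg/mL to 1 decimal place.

7.0 mcg/mL

f = (1/2)^(τ/t½) = (1/2)^(52/40) ≈ 0.4061.
C₀ = D/Vd = 2156/207 ≈ 10.415 mcg/mL.
Before the 6th dose, 5 doses have been given. Superposition: Cmin = C₀·(f + f² + … + f^5).
≈ 10.415 × (0.4061 + 0.1649 + 0.0670 + 0.0272 + 0.0110) ≈ 10.415 × 0.6762 ≈ 7.043 mcg/mL.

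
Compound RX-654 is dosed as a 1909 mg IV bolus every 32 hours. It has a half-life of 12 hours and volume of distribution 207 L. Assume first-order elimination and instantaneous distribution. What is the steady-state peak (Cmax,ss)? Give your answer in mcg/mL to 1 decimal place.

Over one 32-h interval, 32/12 ≈ 2.6667 half-lives elapse, leaving f ≈ 0.1575 of each dose.
At steady state, accumulation factor R = 1/(1 − e^(−kτ)) ≈ 1.1869.
Each bolus raises the concentration by D/Vd = 1909/207 ≈ 9.222 mcg/mL.
Steady-state peak Cmax,ss = C₀·R ≈ 9.222 × 1.1869 ≈ 10.946 mcg/mL.

10.9 mcg/mL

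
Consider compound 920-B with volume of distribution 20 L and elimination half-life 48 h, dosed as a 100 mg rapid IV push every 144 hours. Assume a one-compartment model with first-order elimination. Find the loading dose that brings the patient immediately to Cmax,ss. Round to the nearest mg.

114 mg

f = (1/2)^(144/48) ≈ 0.125000; accumulation ratio R = 1/(1−f) ≈ 1.14286.
Loading dose to hit Cmax,ss on first dose: D_load = D_maint·R ≈ 100 × 1.14286 ≈ 114.29 mg.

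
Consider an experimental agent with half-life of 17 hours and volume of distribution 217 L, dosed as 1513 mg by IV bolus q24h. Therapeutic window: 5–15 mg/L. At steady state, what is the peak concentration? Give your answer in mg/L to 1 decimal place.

τ/t½ = 24/17 ≈ 1.4118, so fraction remaining f = (1/2)^(24/17) ≈ 0.3759.
At steady state, accumulation factor R = 1/(1 − e^(−kτ)) ≈ 1.6023.
Single-dose peak C₀ = D/Vd = 1513/217 ≈ 6.972 mg/L.
Steady-state peak Cmax,ss = C₀·R ≈ 6.972 × 1.6023 ≈ 11.171 mg/L.
Peak 11.2 mg/L vs MTC 15 mg/L: below toxic threshold.

11.2 mg/L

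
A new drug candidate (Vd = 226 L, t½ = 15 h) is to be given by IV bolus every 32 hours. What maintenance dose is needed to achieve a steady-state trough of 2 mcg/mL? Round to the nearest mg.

1531 mg

τ/t½ = 32/15 ≈ 2.1333, so f = (1/2)^(32/15) ≈ 0.227931.
Cmin,ss = (D/Vd)·f/(1−f), so D = Cmin,ss·Vd·(1−f)/f.
D = 2 × 226 × (1−f)/f ≈ 2 × 226 × 3.38729 ≈ 1531.06 mg.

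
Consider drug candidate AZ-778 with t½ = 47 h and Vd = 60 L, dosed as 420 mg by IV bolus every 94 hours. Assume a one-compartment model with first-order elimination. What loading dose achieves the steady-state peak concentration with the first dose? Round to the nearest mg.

560 mg

f = (1/2)^(94/47) ≈ 0.250000; accumulation ratio R = 1/(1−f) ≈ 1.33333.
Loading dose to hit Cmax,ss on first dose: D_load = D_maint·R ≈ 420 × 1.33333 ≈ 560.00 mg.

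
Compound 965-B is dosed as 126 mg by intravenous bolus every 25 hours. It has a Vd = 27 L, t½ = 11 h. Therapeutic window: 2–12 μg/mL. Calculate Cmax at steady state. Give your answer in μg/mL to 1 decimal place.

5.9 μg/mL

τ/t½ = 25/11 ≈ 2.2727, so fraction remaining f = (1/2)^(25/11) ≈ 0.2069.
At steady state, accumulation factor R = 1/(1 − e^(−kτ)) ≈ 1.2609.
Each bolus raises the concentration by D/Vd = 126/27 ≈ 4.667 μg/mL.
Steady-state peak Cmax,ss = C₀·R ≈ 4.667 × 1.2609 ≈ 5.885 μg/mL.
Peak 5.9 μg/mL vs MTC 12 μg/mL: below toxic threshold.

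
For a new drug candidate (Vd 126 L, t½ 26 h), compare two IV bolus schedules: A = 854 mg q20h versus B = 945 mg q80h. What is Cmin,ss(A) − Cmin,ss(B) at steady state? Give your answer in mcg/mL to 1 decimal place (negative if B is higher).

8.6 mcg/mL

Regimen A: f = (1/2)^(20/26) ≈ 0.5867; Cmin,ss = (854/126)·f/(1−f) ≈ 9.621 mcg/mL.
Regimen B: f = (1/2)^(80/26) ≈ 0.1185; Cmin,ss = (945/126)·f/(1−f) ≈ 1.008 mcg/mL.
Difference ≈ 9.621 − 1.008 ≈ 8.613 mcg/mL.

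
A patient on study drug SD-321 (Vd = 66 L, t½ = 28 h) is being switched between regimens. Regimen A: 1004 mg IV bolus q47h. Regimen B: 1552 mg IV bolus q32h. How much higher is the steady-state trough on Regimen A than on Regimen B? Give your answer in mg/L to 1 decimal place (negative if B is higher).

-12.6 mg/L

Regimen A: f = (1/2)^(47/28) ≈ 0.3124; Cmin,ss = (1004/66)·f/(1−f) ≈ 6.911 mg/L.
Regimen B: f = (1/2)^(32/28) ≈ 0.4529; Cmin,ss = (1552/66)·f/(1−f) ≈ 19.466 mg/L.
Difference ≈ 6.911 − 19.466 ≈ -12.555 mg/L.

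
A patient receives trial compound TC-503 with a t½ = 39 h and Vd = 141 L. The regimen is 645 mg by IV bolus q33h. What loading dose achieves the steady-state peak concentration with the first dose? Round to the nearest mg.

1454 mg

f = (1/2)^(33/39) ≈ 0.556266; accumulation ratio R = 1/(1−f) ≈ 2.25360.
Loading dose to hit Cmax,ss on first dose: D_load = D_maint·R ≈ 645 × 2.25360 ≈ 1453.57 mg.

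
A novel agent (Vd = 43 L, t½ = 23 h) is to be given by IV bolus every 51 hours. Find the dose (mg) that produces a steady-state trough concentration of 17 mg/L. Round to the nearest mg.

τ/t½ = 51/23 ≈ 2.2174, so f = (1/2)^(51/23) ≈ 0.215030.
Cmin,ss = (D/Vd)·f/(1−f), so D = Cmin,ss·Vd·(1−f)/f.
D = 17 × 43 × (1−f)/f ≈ 17 × 43 × 3.65051 ≈ 2668.52 mg.

2669 mg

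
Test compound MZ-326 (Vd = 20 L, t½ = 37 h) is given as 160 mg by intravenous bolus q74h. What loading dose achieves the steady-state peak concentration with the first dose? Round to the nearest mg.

f = (1/2)^(74/37) ≈ 0.250000; accumulation ratio R = 1/(1−f) ≈ 1.33333.
Loading dose to hit Cmax,ss on first dose: D_load = D_maint·R ≈ 160 × 1.33333 ≈ 213.33 mg.

213 mg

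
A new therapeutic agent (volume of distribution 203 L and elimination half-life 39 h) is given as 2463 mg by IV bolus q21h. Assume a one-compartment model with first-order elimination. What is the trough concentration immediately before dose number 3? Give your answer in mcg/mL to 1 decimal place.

14.1 mcg/mL

f = (1/2)^(τ/t½) = (1/2)^(21/39) ≈ 0.6885.
C₀ = D/Vd = 2463/203 ≈ 12.133 mcg/mL.
Before the 3rd dose, 2 doses have been given. Superposition: Cmin = C₀·(f + f²).
≈ 12.133 × (0.6885 + 0.4740) ≈ 12.133 × 1.1625 ≈ 14.105 mcg/mL.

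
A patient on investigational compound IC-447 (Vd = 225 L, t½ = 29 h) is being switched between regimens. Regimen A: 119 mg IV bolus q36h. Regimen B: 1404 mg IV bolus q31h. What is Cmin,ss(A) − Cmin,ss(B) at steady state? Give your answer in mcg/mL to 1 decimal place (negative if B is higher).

Regimen A: f = (1/2)^(36/29) ≈ 0.4230; Cmin,ss = (119/225)·f/(1−f) ≈ 0.388 mcg/mL.
Regimen B: f = (1/2)^(31/29) ≈ 0.4767; Cmin,ss = (1404/225)·f/(1−f) ≈ 5.684 mcg/mL.
Difference ≈ 0.388 − 5.684 ≈ -5.296 mcg/mL.

-5.3 mcg/mL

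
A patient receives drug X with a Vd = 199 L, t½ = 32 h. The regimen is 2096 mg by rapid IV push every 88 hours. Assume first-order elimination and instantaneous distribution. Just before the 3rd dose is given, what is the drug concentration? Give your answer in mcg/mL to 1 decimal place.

f = (1/2)^(τ/t½) = (1/2)^(88/32) ≈ 0.1487.
C₀ = D/Vd = 2096/199 ≈ 10.533 mcg/mL.
Before the 3rd dose, 2 doses have been given. Superposition: Cmin = C₀·(f + f²).
≈ 10.533 × (0.1487 + 0.0221) ≈ 10.533 × 0.1708 ≈ 1.799 mcg/mL.

1.8 mcg/mL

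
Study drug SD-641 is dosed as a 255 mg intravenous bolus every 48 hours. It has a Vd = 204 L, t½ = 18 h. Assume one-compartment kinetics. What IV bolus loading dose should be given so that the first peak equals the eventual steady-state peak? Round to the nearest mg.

303 mg

f = (1/2)^(48/18) ≈ 0.157490; accumulation ratio R = 1/(1−f) ≈ 1.18693.
Loading dose to hit Cmax,ss on first dose: D_load = D_maint·R ≈ 255 × 1.18693 ≈ 302.67 mg.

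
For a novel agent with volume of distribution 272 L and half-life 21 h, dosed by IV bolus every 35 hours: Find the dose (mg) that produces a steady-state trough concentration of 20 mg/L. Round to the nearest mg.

11831 mg

τ/t½ = 35/21 ≈ 1.6667, so f = (1/2)^(35/21) ≈ 0.314980.
Cmin,ss = (D/Vd)·f/(1−f), so D = Cmin,ss·Vd·(1−f)/f.
D = 20 × 272 × (1−f)/f ≈ 20 × 272 × 2.17480 ≈ 11830.91 mg.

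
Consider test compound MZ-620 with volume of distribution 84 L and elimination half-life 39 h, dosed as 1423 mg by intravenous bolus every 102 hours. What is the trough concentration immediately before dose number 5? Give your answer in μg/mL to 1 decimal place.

3.3 μg/mL

f = (1/2)^(τ/t½) = (1/2)^(102/39) ≈ 0.1632.
C₀ = D/Vd = 1423/84 ≈ 16.940 μg/mL.
Before the 5th dose, 4 doses have been given. Superposition: Cmin = C₀·(f + f² + … + f^4).
≈ 16.940 × (0.1632 + 0.0266 + 0.0043 + 0.0007) ≈ 16.940 × 0.1948 ≈ 3.300 μg/mL.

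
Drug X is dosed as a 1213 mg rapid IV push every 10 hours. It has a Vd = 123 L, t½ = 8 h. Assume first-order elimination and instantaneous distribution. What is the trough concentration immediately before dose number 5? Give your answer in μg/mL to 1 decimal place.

f = (1/2)^(τ/t½) = (1/2)^(10/8) ≈ 0.4204.
C₀ = D/Vd = 1213/123 ≈ 9.862 μg/mL.
Before the 5th dose, 4 doses have been given. Superposition: Cmin = C₀·(f + f² + … + f^4).
≈ 9.862 × (0.4204 + 0.1767 + 0.0743 + 0.0312) ≈ 9.862 × 0.7026 ≈ 6.929 μg/mL.

6.9 μg/mL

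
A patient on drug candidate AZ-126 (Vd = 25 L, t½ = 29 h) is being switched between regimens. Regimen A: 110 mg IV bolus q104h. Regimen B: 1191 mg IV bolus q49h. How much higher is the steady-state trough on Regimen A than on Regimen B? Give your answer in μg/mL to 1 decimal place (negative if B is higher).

Regimen A: f = (1/2)^(104/29) ≈ 0.0833; Cmin,ss = (110/25)·f/(1−f) ≈ 0.400 μg/mL.
Regimen B: f = (1/2)^(49/29) ≈ 0.3100; Cmin,ss = (1191/25)·f/(1−f) ≈ 21.403 μg/mL.
Difference ≈ 0.400 − 21.403 ≈ -21.003 μg/mL.

-21.0 μg/mL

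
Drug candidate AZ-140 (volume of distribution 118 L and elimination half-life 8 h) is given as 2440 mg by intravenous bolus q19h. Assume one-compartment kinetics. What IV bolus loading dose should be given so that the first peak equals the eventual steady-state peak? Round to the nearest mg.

3023 mg

f = (1/2)^(19/8) ≈ 0.192776; accumulation ratio R = 1/(1−f) ≈ 1.23881.
Loading dose to hit Cmax,ss on first dose: D_load = D_maint·R ≈ 2440 × 1.23881 ≈ 3022.70 mg.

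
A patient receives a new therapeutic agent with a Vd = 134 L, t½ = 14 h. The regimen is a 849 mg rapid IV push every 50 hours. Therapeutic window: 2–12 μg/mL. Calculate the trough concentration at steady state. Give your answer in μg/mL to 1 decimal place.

0.6 μg/mL

τ/t½ = 50/14 ≈ 3.5714, so fraction remaining f = (1/2)^(50/14) ≈ 0.0841.
At steady state, accumulation factor R = 1/(1 − e^(−kτ)) ≈ 1.0918.
Single-dose peak C₀ = D/Vd = 849/134 ≈ 6.336 μg/mL.
Steady-state peak Cmax,ss = C₀·R ≈ 6.336 × 1.0918 ≈ 6.918 μg/mL.
Steady-state trough Cmin,ss = Cmax,ss·f ≈ 6.918 × 0.0841 ≈ 0.582 μg/mL.
Trough 0.6 μg/mL vs MEC 2 μg/mL: subtherapeutic.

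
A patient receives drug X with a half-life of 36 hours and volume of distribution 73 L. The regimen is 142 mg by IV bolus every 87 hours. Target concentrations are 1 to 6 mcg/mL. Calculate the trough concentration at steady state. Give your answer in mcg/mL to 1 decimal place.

τ/t½ = 87/36 ≈ 2.4167, so fraction remaining f = (1/2)^(87/36) ≈ 0.1873.
At steady state, accumulation factor R = 1/(1 − e^(−kτ)) ≈ 1.2305.
Each bolus raises the concentration by D/Vd = 142/73 ≈ 1.945 mcg/mL.
Cmax,ss = C₀/(1 − f) ≈ 1.945/0.8127 ≈ 2.393 mcg/mL.
Steady-state trough Cmin,ss = Cmax,ss·f ≈ 2.393 × 0.1873 ≈ 0.448 mcg/mL.
Trough 0.4 mcg/mL vs MEC 1 mcg/mL: subtherapeutic.

0.4 mcg/mL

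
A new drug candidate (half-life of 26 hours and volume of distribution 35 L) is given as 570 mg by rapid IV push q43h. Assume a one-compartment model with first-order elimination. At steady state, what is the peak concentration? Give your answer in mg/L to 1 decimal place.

τ/t½ = 43/26 ≈ 1.6538, so fraction remaining f = (1/2)^(43/26) ≈ 0.3178.
Accumulation ratio R = 1/(1 − f) ≈ 1/0.6822 ≈ 1.4658.
Single-dose peak C₀ = D/Vd = 570/35 ≈ 16.286 mg/L.
Steady-state peak Cmax,ss = C₀·R ≈ 16.286 × 1.4658 ≈ 23.872 mg/L.

23.9 mg/L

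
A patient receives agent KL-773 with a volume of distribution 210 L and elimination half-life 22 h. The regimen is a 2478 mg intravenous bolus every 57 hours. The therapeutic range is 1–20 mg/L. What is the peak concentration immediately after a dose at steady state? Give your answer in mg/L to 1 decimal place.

k = ln2/t½ = ln2/22 ≈ 0.031507 h⁻¹; fraction remaining f = e^(−kτ) = e^(−0.031507×57) ≈ 0.1660.
At steady state, accumulation factor R = 1/(1 − e^(−kτ)) ≈ 1.1990.
Each bolus raises the concentration by D/Vd = 2478/210 ≈ 11.800 mg/L.
Steady-state peak Cmax,ss = C₀·R ≈ 11.800 × 1.1990 ≈ 14.148 mg/L.
Peak 14.1 mg/L vs MTC 20 mg/L: below toxic threshold.

14.1 mg/L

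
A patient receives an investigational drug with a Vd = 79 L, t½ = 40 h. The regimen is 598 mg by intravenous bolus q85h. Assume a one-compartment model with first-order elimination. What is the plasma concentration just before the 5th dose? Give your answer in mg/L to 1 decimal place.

f = (1/2)^(τ/t½) = (1/2)^(85/40) ≈ 0.2293.
C₀ = D/Vd = 598/79 ≈ 7.570 mg/L.
Before the 5th dose, 4 doses have been given. Superposition: Cmin = C₀·(f + f² + … + f^4).
≈ 7.570 × (0.2293 + 0.0526 + 0.0121 + 0.0028) ≈ 7.570 × 0.2968 ≈ 2.247 mg/L.

2.2 mg/L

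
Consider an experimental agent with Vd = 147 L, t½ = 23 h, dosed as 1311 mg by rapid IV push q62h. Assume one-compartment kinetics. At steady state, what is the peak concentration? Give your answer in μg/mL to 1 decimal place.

k = ln2/t½ = ln2/23 ≈ 0.030137 h⁻¹; fraction remaining f = e^(−kτ) = e^(−0.030137×62) ≈ 0.1544.
Accumulation ratio R = 1/(1 − f) ≈ 1/0.8456 ≈ 1.1826.
Each bolus raises the concentration by D/Vd = 1311/147 ≈ 8.918 μg/mL.
Steady-state peak Cmax,ss = C₀·R ≈ 8.918 × 1.1826 ≈ 10.546 μg/mL.

10.5 μg/mL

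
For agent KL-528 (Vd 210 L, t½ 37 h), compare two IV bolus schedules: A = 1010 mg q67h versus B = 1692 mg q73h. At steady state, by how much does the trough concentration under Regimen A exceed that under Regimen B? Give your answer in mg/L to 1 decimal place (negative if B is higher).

-0.8 mg/L

Regimen A: f = (1/2)^(67/37) ≈ 0.2850; Cmin,ss = (1010/210)·f/(1−f) ≈ 1.917 mg/L.
Regimen B: f = (1/2)^(73/37) ≈ 0.2547; Cmin,ss = (1692/210)·f/(1−f) ≈ 2.753 mg/L.
Difference ≈ 1.917 − 2.753 ≈ -0.836 mg/L.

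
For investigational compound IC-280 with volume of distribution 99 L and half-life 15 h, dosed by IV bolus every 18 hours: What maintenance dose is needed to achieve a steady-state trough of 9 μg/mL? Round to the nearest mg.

τ/t½ = 18/15 ≈ 1.2, so f = (1/2)^(18/15) ≈ 0.435275.
Cmin,ss = (D/Vd)·f/(1−f), so D = Cmin,ss·Vd·(1−f)/f.
D = 9 × 99 × (1−f)/f ≈ 9 × 99 × 1.29740 ≈ 1155.98 mg.

1156 mg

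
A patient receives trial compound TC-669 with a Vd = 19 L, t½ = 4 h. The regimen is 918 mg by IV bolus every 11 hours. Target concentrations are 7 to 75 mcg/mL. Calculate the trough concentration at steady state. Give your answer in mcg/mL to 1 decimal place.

τ/t½ = 11/4 ≈ 2.75, so fraction remaining f = (1/2)^(11/4) ≈ 0.1487.
At steady state, accumulation factor R = 1/(1 − e^(−kτ)) ≈ 1.1747.
Single-dose peak C₀ = D/Vd = 918/19 ≈ 48.316 mcg/mL.
Steady-state peak Cmax,ss = C₀·R ≈ 48.316 × 1.1747 ≈ 56.757 mcg/mL.
Steady-state trough Cmin,ss = Cmax,ss·f ≈ 56.757 × 0.1487 ≈ 8.440 mcg/mL.
Trough 8.4 mcg/mL vs MEC 7 mcg/mL: adequate.

8.4 mcg/mL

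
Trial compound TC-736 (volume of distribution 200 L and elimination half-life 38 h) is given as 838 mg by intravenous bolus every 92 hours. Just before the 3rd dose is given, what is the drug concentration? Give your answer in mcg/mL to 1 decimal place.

0.9 mcg/mL

f = (1/2)^(τ/t½) = (1/2)^(92/38) ≈ 0.1867.
C₀ = D/Vd = 838/200 ≈ 4.190 mcg/mL.
Before the 3rd dose, 2 doses have been given. Superposition: Cmin = C₀·(f + f²).
≈ 4.190 × (0.1867 + 0.0349) ≈ 4.190 × 0.2216 ≈ 0.929 mcg/mL.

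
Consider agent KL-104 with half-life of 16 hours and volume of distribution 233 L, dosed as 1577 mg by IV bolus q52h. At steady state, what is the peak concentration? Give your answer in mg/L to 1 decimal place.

7.6 mg/L

Over one 52-h interval, 52/16 ≈ 3.25 half-lives elapse, leaving f ≈ 0.1051 of each dose.
At steady state, accumulation factor R = 1/(1 − e^(−kτ)) ≈ 1.1174.
Each bolus raises the concentration by D/Vd = 1577/233 ≈ 6.768 mg/L.
Cmax,ss = C₀/(1 − f) ≈ 6.768/0.8949 ≈ 7.563 mg/L.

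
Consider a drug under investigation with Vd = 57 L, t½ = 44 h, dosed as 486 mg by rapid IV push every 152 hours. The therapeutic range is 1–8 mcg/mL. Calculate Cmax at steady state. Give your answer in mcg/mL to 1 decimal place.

9.4 mcg/mL

Over one 152-h interval, 152/44 ≈ 3.4545 half-lives elapse, leaving f ≈ 0.0912 of each dose.
Accumulation ratio R = 1/(1 − f) ≈ 1/0.9088 ≈ 1.1004.
Single-dose peak C₀ = D/Vd = 486/57 ≈ 8.526 mcg/mL.
Cmax,ss = C₀/(1 − f) ≈ 8.526/0.9088 ≈ 9.382 mcg/mL.
Peak 9.4 mcg/mL vs MTC 8 mcg/mL: exceeds toxic threshold.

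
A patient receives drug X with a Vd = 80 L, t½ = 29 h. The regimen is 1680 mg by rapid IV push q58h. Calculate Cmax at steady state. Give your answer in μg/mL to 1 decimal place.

The dosing interval is 2 half-lives, so f = 2^(−2) = 0.25.
Accumulation ratio R = 1/(1 − f) = 1/0.75 = 4/3.
Single-dose peak C₀ = D/Vd = 1680/80 = 21 μg/mL.
Steady-state peak Cmax,ss = C₀·R = 21 × 4/3 ≈ 28.000 μg/mL.

28.0 μg/mL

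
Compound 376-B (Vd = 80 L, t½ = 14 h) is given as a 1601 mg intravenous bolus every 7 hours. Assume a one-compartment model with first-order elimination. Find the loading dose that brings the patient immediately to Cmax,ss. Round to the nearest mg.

5466 mg

f = (1/2)^(7/14) ≈ 0.707107; accumulation ratio R = 1/(1−f) ≈ 3.41422.
Loading dose to hit Cmax,ss on first dose: D_load = D_maint·R ≈ 1601 × 3.41422 ≈ 5466.17 mg.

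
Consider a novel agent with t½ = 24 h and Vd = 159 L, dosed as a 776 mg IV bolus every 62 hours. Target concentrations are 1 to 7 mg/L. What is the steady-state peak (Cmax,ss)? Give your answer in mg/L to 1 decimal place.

τ/t½ = 62/24 ≈ 2.5833, so fraction remaining f = (1/2)^(62/24) ≈ 0.1669.
Accumulation ratio R = 1/(1 − f) ≈ 1/0.8331 ≈ 1.2003.
Each bolus raises the concentration by D/Vd = 776/159 ≈ 4.881 mg/L.
Steady-state peak Cmax,ss = C₀·R ≈ 4.881 × 1.2003 ≈ 5.859 mg/L.
Peak 5.9 mg/L vs MTC 7 mg/L: below toxic threshold.

5.9 mg/L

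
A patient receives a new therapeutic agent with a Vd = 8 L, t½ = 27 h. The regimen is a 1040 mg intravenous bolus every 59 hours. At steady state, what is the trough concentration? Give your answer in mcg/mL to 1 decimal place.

Over one 59-h interval, 59/27 ≈ 2.1852 half-lives elapse, leaving f ≈ 0.2199 of each dose.
Single-dose peak C₀ = D/Vd = 1040/8 ≈ 130.000 mcg/mL.
Steady-state trough Cmin,ss = C₀·f/(1−f) ≈ 130.000 × 0.2199/0.7801 ≈ 36.645 mcg/mL.

36.6 mcg/mL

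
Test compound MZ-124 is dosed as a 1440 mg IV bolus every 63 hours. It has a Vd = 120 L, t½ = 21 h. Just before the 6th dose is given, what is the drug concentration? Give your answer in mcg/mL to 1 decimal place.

1.7 mcg/mL

f = (1/2)^(τ/t½) = (1/2)^(63/21) ≈ 0.1250.
C₀ = D/Vd = 1440/120 ≈ 12.000 mcg/mL.
Before the 6th dose, 5 doses have been given. Superposition: Cmin = C₀·(f + f² + … + f^5).
≈ 12.000 × (0.1250 + 0.0156 + 0.0020 + 0.0002 + 0.0000) ≈ 12.000 × 0.1428 ≈ 1.714 mcg/mL.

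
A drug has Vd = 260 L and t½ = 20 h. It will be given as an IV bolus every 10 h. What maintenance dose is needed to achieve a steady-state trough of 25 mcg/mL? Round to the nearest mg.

2692 mg

τ/t½ = 10/20 ≈ 0.5, so f = (1/2)^(10/20) ≈ 0.707107.
Cmin,ss = (D/Vd)·f/(1−f), so D = Cmin,ss·Vd·(1−f)/f.
D = 25 × 260 × (1−f)/f ≈ 25 × 260 × 0.41421 ≈ 2692.37 mg.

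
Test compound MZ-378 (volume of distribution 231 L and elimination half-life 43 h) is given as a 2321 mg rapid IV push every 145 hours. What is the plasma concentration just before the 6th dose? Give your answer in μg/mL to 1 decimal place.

1.1 μg/mL

f = (1/2)^(τ/t½) = (1/2)^(145/43) ≈ 0.0966.
C₀ = D/Vd = 2321/231 ≈ 10.048 μg/mL.
Before the 6th dose, 5 doses have been given. Superposition: Cmin = C₀·(f + f² + … + f^5).
≈ 10.048 × (0.0966 + 0.0093 + 0.0009 + 0.0001 + 0.0000) ≈ 10.048 × 0.1069 ≈ 1.074 μg/mL.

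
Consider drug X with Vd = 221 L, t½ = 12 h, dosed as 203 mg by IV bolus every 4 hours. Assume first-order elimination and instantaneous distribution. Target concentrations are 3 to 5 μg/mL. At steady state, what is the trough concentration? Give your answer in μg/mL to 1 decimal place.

k = ln2/t½ = ln2/12 ≈ 0.057762 h⁻¹; fraction remaining f = e^(−kτ) = e^(−0.057762×4) ≈ 0.7937.
Each bolus raises the concentration by D/Vd = 203/221 ≈ 0.919 μg/mL.
Steady-state trough Cmin,ss = C₀·f/(1−f) ≈ 0.919 × 0.7937/0.2063 ≈ 3.536 μg/mL.
Trough 3.5 μg/mL vs MEC 3 μg/mL: adequate.

3.5 μg/mL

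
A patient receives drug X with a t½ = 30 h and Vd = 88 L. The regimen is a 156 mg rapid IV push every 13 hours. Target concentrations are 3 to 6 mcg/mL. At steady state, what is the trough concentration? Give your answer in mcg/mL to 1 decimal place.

5.1 mcg/mL

Over one 13-h interval, 13/30 ≈ 0.43333 half-lives elapse, leaving f ≈ 0.7405 of each dose.
Accumulation ratio R = 1/(1 − f) ≈ 1/0.2595 ≈ 3.8536.
Single-dose peak C₀ = D/Vd = 156/88 ≈ 1.773 mcg/mL.
Steady-state peak Cmax,ss = C₀·R ≈ 1.773 × 3.8536 ≈ 6.832 mcg/mL.
Steady-state trough Cmin,ss = Cmax,ss·f ≈ 6.832 × 0.7405 ≈ 5.059 mcg/mL.
Trough 5.1 mcg/mL vs MEC 3 mcg/mL: adequate.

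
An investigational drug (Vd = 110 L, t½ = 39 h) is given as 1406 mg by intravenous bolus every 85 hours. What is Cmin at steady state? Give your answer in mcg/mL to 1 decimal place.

Over one 85-h interval, 85/39 ≈ 2.1795 half-lives elapse, leaving f ≈ 0.2208 of each dose.
Single-dose peak C₀ = D/Vd = 1406/110 ≈ 12.782 mcg/mL.
Steady-state trough Cmin,ss = C₀·f/(1−f) ≈ 12.782 × 0.2208/0.7792 ≈ 3.622 mcg/mL.

3.6 mcg/mL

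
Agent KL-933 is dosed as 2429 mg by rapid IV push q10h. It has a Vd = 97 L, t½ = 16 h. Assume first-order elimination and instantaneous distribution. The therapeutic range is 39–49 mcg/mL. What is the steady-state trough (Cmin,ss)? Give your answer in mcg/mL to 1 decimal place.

46.2 mcg/mL

k = ln2/t½ = ln2/16 ≈ 0.043322 h⁻¹; fraction remaining f = e^(−kτ) = e^(−0.043322×10) ≈ 0.6484.
Each bolus raises the concentration by D/Vd = 2429/97 ≈ 25.041 mcg/mL.
Steady-state trough Cmin,ss = C₀·f/(1−f) ≈ 25.041 × 0.6484/0.3516 ≈ 46.179 mcg/mL.
Trough 46.2 mcg/mL vs MEC 39 mcg/mL: adequate.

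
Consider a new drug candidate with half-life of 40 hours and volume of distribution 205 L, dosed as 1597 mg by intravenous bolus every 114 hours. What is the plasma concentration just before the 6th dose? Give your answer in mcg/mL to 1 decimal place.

1.3 mcg/mL

f = (1/2)^(τ/t½) = (1/2)^(114/40) ≈ 0.1387.
C₀ = D/Vd = 1597/205 ≈ 7.790 mcg/mL.
Before the 6th dose, 5 doses have been given. Superposition: Cmin = C₀·(f + f² + … + f^5).
≈ 7.790 × (0.1387 + 0.0192 + 0.0027 + 0.0004 + 0.0001) ≈ 7.790 × 0.1611 ≈ 1.255 mcg/mL.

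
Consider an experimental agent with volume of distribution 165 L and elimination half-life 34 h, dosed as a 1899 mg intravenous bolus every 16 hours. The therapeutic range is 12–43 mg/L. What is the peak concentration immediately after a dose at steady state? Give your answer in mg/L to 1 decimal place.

41.4 mg/L

Over one 16-h interval, 16/34 ≈ 0.47059 half-lives elapse, leaving f ≈ 0.7217 of each dose.
Accumulation ratio R = 1/(1 − f) ≈ 1/0.2783 ≈ 3.5932.
Each bolus raises the concentration by D/Vd = 1899/165 ≈ 11.509 mg/L.
Steady-state peak Cmax,ss = C₀·R ≈ 11.509 × 3.5932 ≈ 41.354 mg/L.
Peak 41.4 mg/L vs MTC 43 mg/L: below toxic threshold.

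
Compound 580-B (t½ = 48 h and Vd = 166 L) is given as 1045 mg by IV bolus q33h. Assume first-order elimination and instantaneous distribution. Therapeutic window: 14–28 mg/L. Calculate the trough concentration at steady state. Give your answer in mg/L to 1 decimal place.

τ/t½ = 33/48 ≈ 0.6875, so fraction remaining f = (1/2)^(33/48) ≈ 0.6209.
At steady state, accumulation factor R = 1/(1 − e^(−kτ)) ≈ 2.6378.
Single-dose peak C₀ = D/Vd = 1045/166 ≈ 6.295 mg/L.
Cmax,ss = C₀/(1 − f) ≈ 6.295/0.3791 ≈ 16.605 mg/L.
Steady-state trough Cmin,ss = Cmax,ss·f ≈ 16.605 × 0.6209 ≈ 10.310 mg/L.
Trough 10.3 mg/L vs MEC 14 mg/L: subtherapeutic.

10.3 mg/L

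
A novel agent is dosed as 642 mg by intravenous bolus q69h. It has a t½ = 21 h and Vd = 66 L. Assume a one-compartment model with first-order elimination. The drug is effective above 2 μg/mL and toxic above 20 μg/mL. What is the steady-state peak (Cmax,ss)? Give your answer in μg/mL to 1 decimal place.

10.8 μg/mL

k = ln2/t½ = ln2/21 ≈ 0.033007 h⁻¹; fraction remaining f = e^(−kτ) = e^(−0.033007×69) ≈ 0.1025.
Accumulation ratio R = 1/(1 − f) ≈ 1/0.8975 ≈ 1.1142.
Each bolus raises the concentration by D/Vd = 642/66 ≈ 9.727 μg/mL.
Steady-state peak Cmax,ss = C₀·R ≈ 9.727 × 1.1142 ≈ 10.838 μg/mL.
Peak 10.8 μg/mL vs MTC 20 μg/mL: below toxic threshold.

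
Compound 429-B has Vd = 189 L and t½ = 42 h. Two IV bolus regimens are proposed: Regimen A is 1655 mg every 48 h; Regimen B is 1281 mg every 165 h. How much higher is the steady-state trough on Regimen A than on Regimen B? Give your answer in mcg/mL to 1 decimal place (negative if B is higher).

6.8 mcg/mL

Regimen A: f = (1/2)^(48/42) ≈ 0.4529; Cmin,ss = (1655/189)·f/(1−f) ≈ 7.249 mcg/mL.
Regimen B: f = (1/2)^(165/42) ≈ 0.0657; Cmin,ss = (1281/189)·f/(1−f) ≈ 0.477 mcg/mL.
Difference ≈ 7.249 − 0.477 ≈ 6.772 mcg/mL.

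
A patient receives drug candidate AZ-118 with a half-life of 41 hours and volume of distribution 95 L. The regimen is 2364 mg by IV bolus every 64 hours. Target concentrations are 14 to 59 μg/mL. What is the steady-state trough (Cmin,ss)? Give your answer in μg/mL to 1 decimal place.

12.8 μg/mL

Over one 64-h interval, 64/41 ≈ 1.561 half-lives elapse, leaving f ≈ 0.3389 of each dose.
Each bolus raises the concentration by D/Vd = 2364/95 ≈ 24.884 μg/mL.
Steady-state trough Cmin,ss = C₀·f/(1−f) ≈ 24.884 × 0.3389/0.6611 ≈ 12.756 μg/mL.
Trough 12.8 μg/mL vs MEC 14 μg/mL: subtherapeutic.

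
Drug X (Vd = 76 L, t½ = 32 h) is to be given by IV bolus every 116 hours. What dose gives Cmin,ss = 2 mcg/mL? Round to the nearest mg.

1723 mg

τ/t½ = 116/32 ≈ 3.625, so f = (1/2)^(116/32) ≈ 0.081052.
Cmin,ss = (D/Vd)·f/(1−f), so D = Cmin,ss·Vd·(1−f)/f.
D = 2 × 76 × (1−f)/f ≈ 2 × 76 × 11.33776 ≈ 1723.34 mg.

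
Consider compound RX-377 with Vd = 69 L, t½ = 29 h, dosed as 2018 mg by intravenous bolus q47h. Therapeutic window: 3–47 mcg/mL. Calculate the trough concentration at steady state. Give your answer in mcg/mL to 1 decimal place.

Over one 47-h interval, 47/29 ≈ 1.6207 half-lives elapse, leaving f ≈ 0.3252 of each dose.
At steady state, accumulation factor R = 1/(1 − e^(−kτ)) ≈ 1.4819.
Each bolus raises the concentration by D/Vd = 2018/69 ≈ 29.246 mcg/mL.
Steady-state peak Cmax,ss = C₀·R ≈ 29.246 × 1.4819 ≈ 43.340 mcg/mL.
One interval later, Cmin,ss = Cmax,ss·e^(−kτ) ≈ 43.340 × 0.3252 ≈ 14.094 mcg/mL.
Trough 14.1 mcg/mL vs MEC 3 mcg/mL: adequate.

14.1 mcg/mL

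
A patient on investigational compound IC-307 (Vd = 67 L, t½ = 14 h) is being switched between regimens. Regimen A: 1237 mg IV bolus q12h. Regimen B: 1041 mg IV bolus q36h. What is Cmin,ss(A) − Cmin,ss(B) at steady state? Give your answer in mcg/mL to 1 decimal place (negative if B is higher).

19.6 mcg/mL

Regimen A: f = (1/2)^(12/14) ≈ 0.5520; Cmin,ss = (1237/67)·f/(1−f) ≈ 22.749 mcg/mL.
Regimen B: f = (1/2)^(36/14) ≈ 0.1682; Cmin,ss = (1041/67)·f/(1−f) ≈ 3.142 mcg/mL.
Difference ≈ 22.749 − 3.142 ≈ 19.607 mcg/mL.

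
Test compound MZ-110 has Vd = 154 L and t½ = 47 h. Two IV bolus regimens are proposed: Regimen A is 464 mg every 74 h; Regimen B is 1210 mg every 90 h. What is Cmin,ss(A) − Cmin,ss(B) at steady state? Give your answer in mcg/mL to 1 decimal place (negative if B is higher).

Regimen A: f = (1/2)^(74/47) ≈ 0.3358; Cmin,ss = (464/154)·f/(1−f) ≈ 1.523 mcg/mL.
Regimen B: f = (1/2)^(90/47) ≈ 0.2652; Cmin,ss = (1210/154)·f/(1−f) ≈ 2.836 mcg/mL.
Difference ≈ 1.523 − 2.836 ≈ -1.313 mcg/mL.

-1.3 mcg/mL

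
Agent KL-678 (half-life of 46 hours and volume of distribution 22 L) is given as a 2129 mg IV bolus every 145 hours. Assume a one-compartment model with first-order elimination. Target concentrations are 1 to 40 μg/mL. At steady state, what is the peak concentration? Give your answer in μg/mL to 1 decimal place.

109.0 μg/mL

k = ln2/t½ = ln2/46 ≈ 0.015068 h⁻¹; fraction remaining f = e^(−kτ) = e^(−0.015068×145) ≈ 0.1125.
At steady state, accumulation factor R = 1/(1 − e^(−kτ)) ≈ 1.1268.
Each bolus raises the concentration by D/Vd = 2129/22 ≈ 96.773 μg/mL.
Steady-state peak Cmax,ss = C₀·R ≈ 96.773 × 1.1268 ≈ 109.044 μg/mL.
Peak 109.0 μg/mL vs MTC 40 μg/mL: exceeds toxic threshold.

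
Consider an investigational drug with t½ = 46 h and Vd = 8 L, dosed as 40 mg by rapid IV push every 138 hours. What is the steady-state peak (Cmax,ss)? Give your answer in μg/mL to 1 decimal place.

τ = 138 h = 3 half-lives, so f = (1/2)^3 = 0.125.
At steady state, R = 1/(1 − 0.125) = 8/7.
Single-dose peak C₀ = D/Vd = 40/8 = 5 μg/mL.
Steady-state peak Cmax,ss = C₀·R = 5 × 8/7 ≈ 5.714 μg/mL.

5.7 μg/mL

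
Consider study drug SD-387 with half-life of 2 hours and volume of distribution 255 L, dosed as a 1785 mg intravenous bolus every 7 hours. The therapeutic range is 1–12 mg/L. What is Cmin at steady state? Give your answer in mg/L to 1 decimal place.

k = ln2/t½ = ln2/2 ≈ 0.346574 h⁻¹; fraction remaining f = e^(−kτ) = e^(−0.346574×7) ≈ 0.0884.
At steady state, accumulation factor R = 1/(1 − e^(−kτ)) ≈ 1.0970.
Single-dose peak C₀ = D/Vd = 1785/255 ≈ 7.000 mg/L.
Steady-state peak Cmax,ss = C₀·R ≈ 7.000 × 1.0970 ≈ 7.679 mg/L.
Steady-state trough Cmin,ss = Cmax,ss·f ≈ 7.679 × 0.0884 ≈ 0.679 mg/L.
Trough 0.7 mg/L vs MEC 1 mg/L: subtherapeutic.

0.7 mg/L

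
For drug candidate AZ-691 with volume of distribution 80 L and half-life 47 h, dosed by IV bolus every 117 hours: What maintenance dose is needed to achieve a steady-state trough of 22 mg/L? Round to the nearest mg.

8123 mg

τ/t½ = 117/47 ≈ 2.4894, so f = (1/2)^(117/47) ≈ 0.178085.
Cmin,ss = (D/Vd)·f/(1−f), so D = Cmin,ss·Vd·(1−f)/f.
D = 22 × 80 × (1−f)/f ≈ 22 × 80 × 4.61530 ≈ 8122.93 mg.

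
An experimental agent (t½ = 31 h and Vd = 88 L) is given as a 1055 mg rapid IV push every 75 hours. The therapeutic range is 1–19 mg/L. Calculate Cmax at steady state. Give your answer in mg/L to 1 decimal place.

14.7 mg/L

τ/t½ = 75/31 ≈ 2.4194, so fraction remaining f = (1/2)^(75/31) ≈ 0.1869.
At steady state, accumulation factor R = 1/(1 − e^(−kτ)) ≈ 1.2299.
Single-dose peak C₀ = D/Vd = 1055/88 ≈ 11.989 mg/L.
Steady-state peak Cmax,ss = C₀·R ≈ 11.989 × 1.2299 ≈ 14.745 mg/L.
Peak 14.7 mg/L vs MTC 19 mg/L: below toxic threshold.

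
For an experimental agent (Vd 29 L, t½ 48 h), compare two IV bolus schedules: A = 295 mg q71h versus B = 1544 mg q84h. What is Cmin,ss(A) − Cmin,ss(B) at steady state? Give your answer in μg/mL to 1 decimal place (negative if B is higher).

Regimen A: f = (1/2)^(71/48) ≈ 0.3587; Cmin,ss = (295/29)·f/(1−f) ≈ 5.690 μg/mL.
Regimen B: f = (1/2)^(84/48) ≈ 0.2973; Cmin,ss = (1544/29)·f/(1−f) ≈ 22.525 μg/mL.
Difference ≈ 5.690 − 22.525 ≈ -16.835 μg/mL.

-16.8 μg/mL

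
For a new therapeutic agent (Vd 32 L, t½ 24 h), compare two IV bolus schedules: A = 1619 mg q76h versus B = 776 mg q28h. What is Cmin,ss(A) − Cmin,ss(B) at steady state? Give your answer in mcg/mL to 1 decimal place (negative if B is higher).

-13.1 mcg/mL

Regimen A: f = (1/2)^(76/24) ≈ 0.1114; Cmin,ss = (1619/32)·f/(1−f) ≈ 6.343 mcg/mL.
Regimen B: f = (1/2)^(28/24) ≈ 0.4454; Cmin,ss = (776/32)·f/(1−f) ≈ 19.475 mcg/mL.
Difference ≈ 6.343 − 19.475 ≈ -13.132 mcg/mL.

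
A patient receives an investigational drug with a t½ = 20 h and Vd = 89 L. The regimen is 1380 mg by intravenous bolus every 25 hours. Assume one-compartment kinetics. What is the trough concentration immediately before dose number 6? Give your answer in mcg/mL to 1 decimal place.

11.1 mcg/mL

f = (1/2)^(τ/t½) = (1/2)^(25/20) ≈ 0.4204.
C₀ = D/Vd = 1380/89 ≈ 15.506 mcg/mL.
Before the 6th dose, 5 doses have been given. Superposition: Cmin = C₀·(f + f² + … + f^5).
≈ 15.506 × (0.4204 + 0.1767 + 0.0743 + 0.0312 + 0.0131) ≈ 15.506 × 0.7157 ≈ 11.098 mcg/mL.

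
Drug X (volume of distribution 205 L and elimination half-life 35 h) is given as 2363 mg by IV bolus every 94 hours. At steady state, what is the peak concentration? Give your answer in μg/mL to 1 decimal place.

13.6 μg/mL

k = ln2/t½ = ln2/35 ≈ 0.019804 h⁻¹; fraction remaining f = e^(−kτ) = e^(−0.019804×94) ≈ 0.1554.
At steady state, accumulation factor R = 1/(1 − e^(−kτ)) ≈ 1.1840.
Single-dose peak C₀ = D/Vd = 2363/205 ≈ 11.527 μg/mL.
Steady-state peak Cmax,ss = C₀·R ≈ 11.527 × 1.1840 ≈ 13.648 μg/mL.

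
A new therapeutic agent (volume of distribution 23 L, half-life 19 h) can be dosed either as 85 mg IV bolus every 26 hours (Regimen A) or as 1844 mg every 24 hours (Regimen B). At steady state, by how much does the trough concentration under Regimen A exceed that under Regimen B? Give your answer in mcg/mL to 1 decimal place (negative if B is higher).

-54.9 mcg/mL

Regimen A: f = (1/2)^(26/19) ≈ 0.3873; Cmin,ss = (85/23)·f/(1−f) ≈ 2.336 mcg/mL.
Regimen B: f = (1/2)^(24/19) ≈ 0.4166; Cmin,ss = (1844/23)·f/(1−f) ≈ 57.251 mcg/mL.
Difference ≈ 2.336 − 57.251 ≈ -54.915 mcg/mL.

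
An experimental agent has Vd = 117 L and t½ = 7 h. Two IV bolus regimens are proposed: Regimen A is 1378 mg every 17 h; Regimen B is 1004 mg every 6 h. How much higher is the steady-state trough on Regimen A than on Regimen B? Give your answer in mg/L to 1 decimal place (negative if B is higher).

Regimen A: f = (1/2)^(17/7) ≈ 0.1857; Cmin,ss = (1378/117)·f/(1−f) ≈ 2.686 mg/L.
Regimen B: f = (1/2)^(6/7) ≈ 0.5520; Cmin,ss = (1004/117)·f/(1−f) ≈ 10.573 mg/L.
Difference ≈ 2.686 − 10.573 ≈ -7.887 mg/L.

-7.9 mg/L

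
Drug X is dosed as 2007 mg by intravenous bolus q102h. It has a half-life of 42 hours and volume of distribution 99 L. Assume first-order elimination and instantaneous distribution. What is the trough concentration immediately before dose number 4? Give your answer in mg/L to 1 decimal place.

4.6 mg/L

f = (1/2)^(τ/t½) = (1/2)^(102/42) ≈ 0.1857.
C₀ = D/Vd = 2007/99 ≈ 20.273 mg/L.
Before the 4th dose, 3 doses have been given. Superposition: Cmin = C₀·(f + f² + … + f^3).
≈ 20.273 × (0.1857 + 0.0345 + 0.0064) ≈ 20.273 × 0.2266 ≈ 4.594 mg/L.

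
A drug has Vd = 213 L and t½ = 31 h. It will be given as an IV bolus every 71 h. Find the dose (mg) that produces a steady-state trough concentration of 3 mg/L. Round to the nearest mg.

2487 mg

τ/t½ = 71/31 ≈ 2.2903, so f = (1/2)^(71/31) ≈ 0.204430.
Cmin,ss = (D/Vd)·f/(1−f), so D = Cmin,ss·Vd·(1−f)/f.
D = 3 × 213 × (1−f)/f ≈ 3 × 213 × 3.89165 ≈ 2486.76 mg.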